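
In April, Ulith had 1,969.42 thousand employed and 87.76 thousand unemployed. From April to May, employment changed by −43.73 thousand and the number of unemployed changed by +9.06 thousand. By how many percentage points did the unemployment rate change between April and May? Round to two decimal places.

The unemployment rate changed by +0.52 percentage points.

April: labor force = 1,969.42 + 87.76 = 2,057.18; u = 87.76/2,057.18 = 4.27%.
May: labor force = 1,925.69 + 96.82 = 2,022.51; u = 96.82/2,022.51 = 4.79%.
Change = 4.79% − 4.27% = +0.52 pp.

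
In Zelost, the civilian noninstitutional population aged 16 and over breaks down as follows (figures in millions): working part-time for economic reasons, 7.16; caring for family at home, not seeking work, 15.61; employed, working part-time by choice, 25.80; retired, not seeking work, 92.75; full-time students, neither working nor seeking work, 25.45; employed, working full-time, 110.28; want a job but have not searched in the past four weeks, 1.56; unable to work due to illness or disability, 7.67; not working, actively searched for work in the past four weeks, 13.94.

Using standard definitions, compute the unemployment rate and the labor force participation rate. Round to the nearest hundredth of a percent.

Unemployment rate ≈ 8.87%; labor force participation rate ≈ 52.35%.

Employed = 7.16 + 25.80 + 110.28 = 143.24 million (anyone who worked, including part-time for economic reasons, counts as employed).
Unemployed = 13.94 million.
Labor force = 143.24 + 13.94 = 157.18 million.
Not in labor force = 15.61 + 92.75 + 25.45 + 1.56 + 7.67 = 143.04 million (those not working and not actively searching are outside the labor force — including those who want a job but have given up searching).
Civilian working-age population = 157.18 + 143.04 = 300.22 million.
Unemployment rate = 13.94 / 157.18 = 8.87%.
Labor force participation rate = 157.18 / 300.22 = 52.35%.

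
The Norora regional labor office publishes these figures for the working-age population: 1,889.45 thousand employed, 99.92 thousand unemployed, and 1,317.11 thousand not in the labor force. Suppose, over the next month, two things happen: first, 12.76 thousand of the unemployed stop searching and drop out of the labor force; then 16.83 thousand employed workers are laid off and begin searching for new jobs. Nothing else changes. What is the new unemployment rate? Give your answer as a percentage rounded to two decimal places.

New unemployment rate ≈ 5.26%.

Initially, labor force = 1,889.45 + 99.92 = 1,989.37 thousand, so u = 99.92/1,989.37 = 5.02%.
After the first change, unemployed and labor force both fall by 12.76 → E = 1,889.45, U = 87.16, labor force = 1,976.61 thousand.
After the second change, employed falls and unemployed rises by 16.83; labor force unchanged → E = 1,872.62, U = 103.99, labor force = 1,976.61 thousand.
New unemployment rate = 103.99 / 1,976.61 = 5.26%.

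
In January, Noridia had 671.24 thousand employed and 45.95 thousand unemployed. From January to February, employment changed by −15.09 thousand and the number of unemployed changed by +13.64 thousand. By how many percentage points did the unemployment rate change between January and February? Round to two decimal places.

January: labor force = 671.24 + 45.95 = 717.19; u = 45.95/717.19 = 6.41%.
February: labor force = 656.15 + 59.59 = 715.74; u = 59.59/715.74 = 8.33%.
Change = 8.33% − 6.41% = +1.92 pp.

The unemployment rate changed by +1.92 percentage points.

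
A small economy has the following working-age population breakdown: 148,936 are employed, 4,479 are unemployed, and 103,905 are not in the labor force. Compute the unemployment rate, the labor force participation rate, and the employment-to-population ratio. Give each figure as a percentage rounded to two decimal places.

Labor force = employed + unemployed = 148,936 + 4,479 = 153,415.
Working-age population = 153,415 + 103,905 = 257,320.
Unemployment rate = 4,479 / 153,415 = 2.92%.
Labor force participation rate = 153,415 / 257,320 = 59.62%.
Employment-population ratio = 148,936 / 257,320 = 57.88%.

Unemployment rate ≈ 2.92%; labor force participation rate ≈ 59.62%; employment-population ratio ≈ 57.88%.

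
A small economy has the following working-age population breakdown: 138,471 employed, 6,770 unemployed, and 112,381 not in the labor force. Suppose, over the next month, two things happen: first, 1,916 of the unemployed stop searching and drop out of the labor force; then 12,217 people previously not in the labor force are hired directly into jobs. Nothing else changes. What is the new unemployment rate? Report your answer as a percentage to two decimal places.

Initially, labor force = 138,471 + 6,770 = 145,241, so u = 6,770/145,241 = 4.66%.
After the first change, unemployed and labor force both fall by 1,916 → E = 138,471, U = 4,854, labor force = 143,325.
After the second change, employed and labor force both rise by 12,217; unemployed unchanged → E = 150,688, U = 4,854, labor force = 155,542.
New unemployment rate = 4,854 / 155,542 = 3.12%.

New unemployment rate ≈ 3.12%.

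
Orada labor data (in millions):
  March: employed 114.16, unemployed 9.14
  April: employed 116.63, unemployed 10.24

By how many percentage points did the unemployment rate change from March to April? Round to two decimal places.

The unemployment rate changed by +0.66 percentage points.

March: labor force = 114.16 + 9.14 = 123.30; u = 9.14/123.30 = 7.41%.
April: labor force = 116.63 + 10.24 = 126.87; u = 10.24/126.87 = 8.07%.
Change = 8.07% − 7.41% = +0.66 pp.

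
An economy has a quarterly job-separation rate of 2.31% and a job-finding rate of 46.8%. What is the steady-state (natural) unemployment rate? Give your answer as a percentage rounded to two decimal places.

At steady state the flows balance: s·E = f·U, so U/(E+U) = s/(s+f).
u* = 2.31 / (2.31 + 46.8) = 2.31 / 49.11 = 4.70%.

Steady-state unemployment rate ≈ 4.70%.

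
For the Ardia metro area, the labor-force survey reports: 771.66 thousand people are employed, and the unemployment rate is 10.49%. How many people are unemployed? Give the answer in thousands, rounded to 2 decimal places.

About 90.43 thousand are unemployed.

Let U be the number unemployed. The labor force is E + U, and U/(E+U) = 0.1049.
So U = 0.1049 × 771.66 / (1 − 0.1049) = 80.9471 / 0.8951 ≈ 90.43 thousand.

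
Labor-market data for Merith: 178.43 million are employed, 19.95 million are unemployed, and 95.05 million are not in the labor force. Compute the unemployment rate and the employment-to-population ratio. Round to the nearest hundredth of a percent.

Unemployment rate ≈ 10.06%; employment-population ratio ≈ 60.81%.

Labor force = employed + unemployed = 178.43 + 19.95 = 198.38 million.
Working-age population = 198.38 + 95.05 = 293.43 million.
Unemployment rate = 19.95 / 198.38 = 10.06%.
Employment-population ratio = 178.43 / 293.43 = 60.81%.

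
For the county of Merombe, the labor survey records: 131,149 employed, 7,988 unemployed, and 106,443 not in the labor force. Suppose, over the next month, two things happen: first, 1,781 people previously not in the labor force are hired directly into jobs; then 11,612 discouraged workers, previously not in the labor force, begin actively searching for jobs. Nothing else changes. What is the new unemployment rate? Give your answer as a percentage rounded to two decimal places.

New unemployment rate ≈ 12.85%.

Initially, labor force = 131,149 + 7,988 = 139,137, so u = 7,988/139,137 = 5.74%.
After the first change, employed and labor force both rise by 1,781; unemployed unchanged → E = 132,930, U = 7,988, labor force = 140,918.
After the second change, unemployed and labor force both rise by 11,612 → E = 132,930, U = 19,600, labor force = 152,530.
New unemployment rate = 19,600 / 152,530 = 12.85%.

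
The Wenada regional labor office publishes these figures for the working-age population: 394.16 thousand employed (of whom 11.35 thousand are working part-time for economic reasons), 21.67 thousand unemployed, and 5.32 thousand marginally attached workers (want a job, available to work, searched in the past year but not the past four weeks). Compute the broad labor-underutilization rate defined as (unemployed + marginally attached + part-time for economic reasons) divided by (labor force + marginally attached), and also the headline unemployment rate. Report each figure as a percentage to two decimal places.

Broad underutilization rate ≈ 9.10%; headline unemployment rate ≈ 5.21%.

Labor force = 394.16 + 21.67 = 415.83 thousand.
Numerator = 21.67 + 5.32 + 11.35 = 38.34 thousand.
Denominator = 415.83 + 5.32 = 421.15 thousand.
Broad rate = 38.34 / 421.15 = 9.10%.
Headline unemployment rate = 21.67 / 415.83 = 5.21%.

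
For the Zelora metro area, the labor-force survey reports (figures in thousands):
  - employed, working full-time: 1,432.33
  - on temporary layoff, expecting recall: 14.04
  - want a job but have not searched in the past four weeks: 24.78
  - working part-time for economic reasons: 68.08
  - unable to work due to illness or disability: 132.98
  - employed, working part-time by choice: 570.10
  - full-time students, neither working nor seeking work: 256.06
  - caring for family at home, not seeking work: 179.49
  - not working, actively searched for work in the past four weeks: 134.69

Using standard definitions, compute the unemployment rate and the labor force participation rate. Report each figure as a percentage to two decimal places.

Employed = 1,432.33 + 68.08 + 570.10 = 2,070.51 thousand (anyone who worked, including part-time for economic reasons, counts as employed).
Unemployed = 14.04 + 134.69 = 148.73 thousand (jobless and actively searching, or on temporary layoff).
Labor force = 2,070.51 + 148.73 = 2,219.24 thousand.
Not in labor force = 24.78 + 132.98 + 256.06 + 179.49 = 593.31 thousand (those not working and not actively searching are outside the labor force — including those who want a job but have given up searching).
Civilian working-age population = 2,219.24 + 593.31 = 2,812.55 thousand.
Unemployment rate = 148.73 / 2,219.24 = 6.70%.
Labor force participation rate = 2,219.24 / 2,812.55 = 78.90%.

Unemployment rate ≈ 6.70%; labor force participation rate ≈ 78.90%.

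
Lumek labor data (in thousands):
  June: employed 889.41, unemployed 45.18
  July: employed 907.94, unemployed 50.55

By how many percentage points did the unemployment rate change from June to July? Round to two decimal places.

The unemployment rate changed by +0.44 percentage points.

June: labor force = 889.41 + 45.18 = 934.59; u = 45.18/934.59 = 4.83%.
July: labor force = 907.94 + 50.55 = 958.49; u = 50.55/958.49 = 5.27%.
Change = 5.27% − 4.83% = +0.44 pp.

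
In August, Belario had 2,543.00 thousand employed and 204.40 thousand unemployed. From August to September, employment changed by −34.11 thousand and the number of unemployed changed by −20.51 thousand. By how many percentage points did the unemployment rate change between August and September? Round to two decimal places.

August: labor force = 2,543.00 + 204.40 = 2,747.40; u = 204.40/2,747.40 = 7.44%.
September: labor force = 2,508.89 + 183.89 = 2,692.78; u = 183.89/2,692.78 = 6.83%.
Change = 6.83% − 7.44% = −0.61 pp.

The unemployment rate changed by −0.61 percentage points.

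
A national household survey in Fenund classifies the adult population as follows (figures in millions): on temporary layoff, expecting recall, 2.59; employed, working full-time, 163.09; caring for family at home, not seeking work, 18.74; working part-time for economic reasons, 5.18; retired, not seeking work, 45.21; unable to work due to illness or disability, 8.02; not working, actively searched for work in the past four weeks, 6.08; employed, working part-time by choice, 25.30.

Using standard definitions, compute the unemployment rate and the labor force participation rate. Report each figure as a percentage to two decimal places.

Employed = 163.09 + 5.18 + 25.30 = 193.57 million (anyone who worked, including part-time for economic reasons, counts as employed).
Unemployed = 2.59 + 6.08 = 8.67 million (jobless and actively searching, or on temporary layoff).
Labor force = 193.57 + 8.67 = 202.24 million.
Not in labor force = 18.74 + 45.21 + 8.02 = 71.97 million (those not working and not actively searching are outside the labor force).
Civilian working-age population = 202.24 + 71.97 = 274.21 million.
Unemployment rate = 8.67 / 202.24 = 4.29%.
Labor force participation rate = 202.24 / 274.21 = 73.75%.

Unemployment rate ≈ 4.29%; labor force participation rate ≈ 73.75%.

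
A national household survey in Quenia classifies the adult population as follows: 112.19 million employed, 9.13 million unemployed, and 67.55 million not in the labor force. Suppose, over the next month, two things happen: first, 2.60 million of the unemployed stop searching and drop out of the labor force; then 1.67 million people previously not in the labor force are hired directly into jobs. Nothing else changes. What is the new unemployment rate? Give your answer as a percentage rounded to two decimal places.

Initially, labor force = 112.19 + 9.13 = 121.32 million, so u = 9.13/121.32 = 7.53%.
After the first change, unemployed and labor force both fall by 2.60 → E = 112.19, U = 6.53, labor force = 118.72 million.
After the second change, employed and labor force both rise by 1.67; unemployed unchanged → E = 113.86, U = 6.53, labor force = 120.39 million.
New unemployment rate = 6.53 / 120.39 = 5.42%.

New unemployment rate ≈ 5.42%.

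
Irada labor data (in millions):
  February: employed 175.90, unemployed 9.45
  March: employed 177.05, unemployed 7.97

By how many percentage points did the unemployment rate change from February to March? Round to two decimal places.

The unemployment rate changed by −0.79 percentage points.

February: labor force = 175.90 + 9.45 = 185.35; u = 9.45/185.35 = 5.10%.
March: labor force = 177.05 + 7.97 = 185.02; u = 7.97/185.02 = 4.31%.
Change = 4.31% − 5.10% = −0.79 pp.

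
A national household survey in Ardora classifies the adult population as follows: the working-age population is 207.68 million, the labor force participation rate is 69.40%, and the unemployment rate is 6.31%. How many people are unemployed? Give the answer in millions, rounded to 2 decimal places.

About 9.09 million are unemployed.

Labor force = 0.6940 × 207.68 = 144.13 million.
Unemployed = 0.0631 × 144.13 ≈ 9.09 million.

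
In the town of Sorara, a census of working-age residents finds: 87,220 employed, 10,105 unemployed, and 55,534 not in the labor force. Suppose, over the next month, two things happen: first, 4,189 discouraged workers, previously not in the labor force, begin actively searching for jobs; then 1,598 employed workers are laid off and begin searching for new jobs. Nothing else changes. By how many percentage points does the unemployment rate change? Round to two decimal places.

The unemployment rate changes by +5.27 percentage points.

Initially, labor force = 87,220 + 10,105 = 97,325, so u = 10,105/97,325 = 10.38%.
After the first change, unemployed and labor force both rise by 4,189 → E = 87,220, U = 14,294, labor force = 101,514.
After the second change, employed falls and unemployed rises by 1,598; labor force unchanged → E = 85,622, U = 15,892, labor force = 101,514.
New unemployment rate = 15,892 / 101,514 = 15.65%.
Change = 15.65% − 10.38% = +5.27 percentage points.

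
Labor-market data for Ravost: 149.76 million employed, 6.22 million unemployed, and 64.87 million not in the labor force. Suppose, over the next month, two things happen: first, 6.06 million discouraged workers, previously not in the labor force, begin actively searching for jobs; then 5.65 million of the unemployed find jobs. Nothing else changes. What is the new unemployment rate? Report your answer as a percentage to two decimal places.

New unemployment rate ≈ 4.09%.

Initially, labor force = 149.76 + 6.22 = 155.98 million, so u = 6.22/155.98 = 3.99%.
After the first change, unemployed and labor force both rise by 6.06 → E = 149.76, U = 12.28, labor force = 162.04 million.
After the second change, unemployed falls and employed rises by 5.65; labor force unchanged → E = 155.41, U = 6.63, labor force = 162.04 million.
New unemployment rate = 6.63 / 162.04 = 4.09%.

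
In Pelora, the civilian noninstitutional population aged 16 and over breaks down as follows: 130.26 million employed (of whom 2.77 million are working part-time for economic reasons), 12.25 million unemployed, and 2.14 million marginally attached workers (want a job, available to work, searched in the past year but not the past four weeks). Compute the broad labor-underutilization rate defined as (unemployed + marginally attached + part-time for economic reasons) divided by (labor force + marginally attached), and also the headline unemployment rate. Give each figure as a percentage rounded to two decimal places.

Broad underutilization rate ≈ 11.86%; headline unemployment rate ≈ 8.60%.

Labor force = 130.26 + 12.25 = 142.51 million.
Numerator = 12.25 + 2.14 + 2.77 = 17.16 million.
Denominator = 142.51 + 2.14 = 144.65 million.
Broad rate = 17.16 / 144.65 = 11.86%.
Headline unemployment rate = 12.25 / 142.51 = 8.60%.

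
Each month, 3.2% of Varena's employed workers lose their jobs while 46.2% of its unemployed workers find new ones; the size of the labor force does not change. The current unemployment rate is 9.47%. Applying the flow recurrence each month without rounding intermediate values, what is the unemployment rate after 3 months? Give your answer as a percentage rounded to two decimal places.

With a fixed labor force, u_{t+1} = u_t + s·(1−u_t) − f·u_t = u_t·(1−s−f) + s.
Here 1−s−f = 0.506 and s = 0.032.
u_1 = 0.094700 × 0.506 + 0.032 = 0.079918.
u_2 = 0.079918 × 0.506 + 0.032 = 0.072439.
u_3 = 0.072439 × 0.506 + 0.032 = 0.068654.

Unemployment rate after three months ≈ 6.87%.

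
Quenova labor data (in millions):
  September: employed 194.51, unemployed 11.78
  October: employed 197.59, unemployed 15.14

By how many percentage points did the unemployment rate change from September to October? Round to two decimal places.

September: labor force = 194.51 + 11.78 = 206.29; u = 11.78/206.29 = 5.71%.
October: labor force = 197.59 + 15.14 = 212.73; u = 15.14/212.73 = 7.12%.
Change = 7.12% − 5.71% = +1.41 pp.

The unemployment rate changed by +1.41 percentage points.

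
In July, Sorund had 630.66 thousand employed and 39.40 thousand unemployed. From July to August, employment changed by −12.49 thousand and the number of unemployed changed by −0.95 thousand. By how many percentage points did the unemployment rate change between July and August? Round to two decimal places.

July: labor force = 630.66 + 39.40 = 670.06; u = 39.40/670.06 = 5.88%.
August: labor force = 618.17 + 38.45 = 656.62; u = 38.45/656.62 = 5.86%.
Change = 5.86% − 5.88% = −0.02 pp.

The unemployment rate changed by −0.02 percentage points.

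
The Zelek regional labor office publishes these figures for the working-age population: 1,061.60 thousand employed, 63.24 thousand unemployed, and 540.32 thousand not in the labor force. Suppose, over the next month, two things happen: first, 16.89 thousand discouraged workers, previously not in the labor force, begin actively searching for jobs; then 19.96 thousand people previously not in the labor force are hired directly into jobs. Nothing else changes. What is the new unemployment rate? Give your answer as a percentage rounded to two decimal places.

New unemployment rate ≈ 6.90%.

Initially, labor force = 1,061.60 + 63.24 = 1,124.84 thousand, so u = 63.24/1,124.84 = 5.62%.
After the first change, unemployed and labor force both rise by 16.89 → E = 1,061.60, U = 80.13, labor force = 1,141.73 thousand.
After the second change, employed and labor force both rise by 19.96; unemployed unchanged → E = 1,081.56, U = 80.13, labor force = 1,161.69 thousand.
New unemployment rate = 80.13 / 1,161.69 = 6.90%.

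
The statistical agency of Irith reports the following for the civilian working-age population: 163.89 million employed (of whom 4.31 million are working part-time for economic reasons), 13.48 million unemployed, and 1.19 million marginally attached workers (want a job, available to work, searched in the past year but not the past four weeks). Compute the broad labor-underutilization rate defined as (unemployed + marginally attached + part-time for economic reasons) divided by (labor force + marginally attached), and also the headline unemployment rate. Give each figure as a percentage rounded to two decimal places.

Broad underutilization rate ≈ 10.63%; headline unemployment rate ≈ 7.60%.

Labor force = 163.89 + 13.48 = 177.37 million.
Numerator = 13.48 + 1.19 + 4.31 = 18.98 million.
Denominator = 177.37 + 1.19 = 178.56 million.
Broad rate = 18.98 / 178.56 = 10.63%.
Headline unemployment rate = 13.48 / 177.37 = 7.60%.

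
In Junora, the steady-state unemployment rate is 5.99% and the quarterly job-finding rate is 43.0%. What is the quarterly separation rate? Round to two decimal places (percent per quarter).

Separation rate ≈ 2.74% per quarter.

From u* = s/(s+f): s = u·f/(1−u).
s = 0.0599 × 43.0 / (1 − 0.0599) = 2.5757 / 0.9401 ≈ 2.74% per quarter.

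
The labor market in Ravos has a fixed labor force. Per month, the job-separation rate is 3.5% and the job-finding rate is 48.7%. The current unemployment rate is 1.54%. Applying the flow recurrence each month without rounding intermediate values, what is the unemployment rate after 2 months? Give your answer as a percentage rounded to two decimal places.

With a fixed labor force, u_{t+1} = u_t + s·(1−u_t) − f·u_t = u_t·(1−s−f) + s.
Here 1−s−f = 0.478 and s = 0.035.
u_1 = 0.015400 × 0.478 + 0.035 = 0.042361.
u_2 = 0.042361 × 0.478 + 0.035 = 0.055249.

Unemployment rate after two months ≈ 5.52%.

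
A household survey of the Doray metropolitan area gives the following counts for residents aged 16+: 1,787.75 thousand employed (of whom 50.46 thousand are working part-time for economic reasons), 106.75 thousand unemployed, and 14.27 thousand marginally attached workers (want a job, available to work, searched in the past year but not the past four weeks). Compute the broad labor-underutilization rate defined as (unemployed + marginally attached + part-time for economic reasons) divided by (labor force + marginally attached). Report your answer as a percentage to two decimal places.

Labor force = 1,787.75 + 106.75 = 1,894.50 thousand.
Numerator = 106.75 + 14.27 + 50.46 = 171.48 thousand.
Denominator = 1,894.50 + 14.27 = 1,908.77 thousand.
Broad rate = 171.48 / 1,908.77 = 8.98%.

Broad underutilization rate ≈ 8.98%.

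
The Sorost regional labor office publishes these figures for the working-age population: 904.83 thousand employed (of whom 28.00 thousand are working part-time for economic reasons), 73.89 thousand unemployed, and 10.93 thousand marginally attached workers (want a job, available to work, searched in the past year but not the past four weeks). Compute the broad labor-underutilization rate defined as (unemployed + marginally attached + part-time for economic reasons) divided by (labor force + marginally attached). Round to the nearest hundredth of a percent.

Broad underutilization rate ≈ 11.40%.

Labor force = 904.83 + 73.89 = 978.72 thousand.
Numerator = 73.89 + 10.93 + 28.00 = 112.82 thousand.
Denominator = 978.72 + 10.93 = 989.65 thousand.
Broad rate = 112.82 / 989.65 = 11.40%.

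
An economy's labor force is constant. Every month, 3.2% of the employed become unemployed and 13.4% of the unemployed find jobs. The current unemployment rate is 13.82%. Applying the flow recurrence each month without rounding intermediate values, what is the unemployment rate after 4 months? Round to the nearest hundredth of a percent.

With a fixed labor force, u_{t+1} = u_t + s·(1−u_t) − f·u_t = u_t·(1−s−f) + s.
Here 1−s−f = 0.834 and s = 0.032.
u_1 = 0.138200 × 0.834 + 0.032 = 0.147259.
u_2 = 0.147259 × 0.834 + 0.032 = 0.154814.
u_3 = 0.154814 × 0.834 + 0.032 = 0.161115.
u_4 = 0.161115 × 0.834 + 0.032 = 0.166370.

Unemployment rate after four months ≈ 16.64%.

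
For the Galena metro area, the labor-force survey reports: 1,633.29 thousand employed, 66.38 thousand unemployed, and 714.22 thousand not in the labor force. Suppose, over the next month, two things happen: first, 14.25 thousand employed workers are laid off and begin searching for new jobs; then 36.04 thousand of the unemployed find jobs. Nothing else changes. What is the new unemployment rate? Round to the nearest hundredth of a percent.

New unemployment rate ≈ 2.62%.

Initially, labor force = 1,633.29 + 66.38 = 1,699.67 thousand, so u = 66.38/1,699.67 = 3.91%.
After the first change, employed falls and unemployed rises by 14.25; labor force unchanged → E = 1,619.04, U = 80.63, labor force = 1,699.67 thousand.
After the second change, unemployed falls and employed rises by 36.04; labor force unchanged → E = 1,655.08, U = 44.59, labor force = 1,699.67 thousand.
New unemployment rate = 44.59 / 1,699.67 = 2.62%.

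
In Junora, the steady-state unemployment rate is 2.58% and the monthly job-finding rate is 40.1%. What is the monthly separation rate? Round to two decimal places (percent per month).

Separation rate ≈ 1.06% per month.

From u* = s/(s+f): s = u·f/(1−u).
s = 0.0258 × 40.1 / (1 − 0.0258) = 1.0346 / 0.9742 ≈ 1.06% per month.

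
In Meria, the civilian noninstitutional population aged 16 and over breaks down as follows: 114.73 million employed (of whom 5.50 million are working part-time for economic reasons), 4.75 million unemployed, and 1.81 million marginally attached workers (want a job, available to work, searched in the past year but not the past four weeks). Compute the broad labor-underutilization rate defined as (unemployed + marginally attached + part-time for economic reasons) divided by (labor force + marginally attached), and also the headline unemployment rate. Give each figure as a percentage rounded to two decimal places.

Broad underutilization rate ≈ 9.94%; headline unemployment rate ≈ 3.98%.

Labor force = 114.73 + 4.75 = 119.48 million.
Numerator = 4.75 + 1.81 + 5.50 = 12.06 million.
Denominator = 119.48 + 1.81 = 121.29 million.
Broad rate = 12.06 / 121.29 = 9.94%.
Headline unemployment rate = 4.75 / 119.48 = 3.98%.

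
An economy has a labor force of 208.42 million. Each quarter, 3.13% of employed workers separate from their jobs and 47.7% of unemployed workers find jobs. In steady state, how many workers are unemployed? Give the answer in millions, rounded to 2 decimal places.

Steady-state unemployment rate u* = s/(s+f) = 3.13/(3.13+47.7) = 0.061578.
Unemployed = u* × labor force = 0.061578 × 208.42 ≈ 12.83 million.

About 12.83 million are unemployed in steady state.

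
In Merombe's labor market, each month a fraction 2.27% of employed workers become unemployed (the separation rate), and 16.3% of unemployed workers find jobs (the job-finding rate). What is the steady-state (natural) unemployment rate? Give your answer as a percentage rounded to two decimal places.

Steady-state unemployment rate ≈ 12.22%.

At steady state the flows balance: s·E = f·U, so U/(E+U) = s/(s+f).
u* = 2.27 / (2.27 + 16.3) = 2.27 / 18.57 = 12.22%.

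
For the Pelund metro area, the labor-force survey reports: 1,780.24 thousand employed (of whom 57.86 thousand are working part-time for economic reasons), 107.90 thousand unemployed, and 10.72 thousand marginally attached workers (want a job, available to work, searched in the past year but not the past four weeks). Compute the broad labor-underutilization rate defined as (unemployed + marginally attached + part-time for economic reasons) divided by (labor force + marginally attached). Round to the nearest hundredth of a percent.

Labor force = 1,780.24 + 107.90 = 1,888.14 thousand.
Numerator = 107.90 + 10.72 + 57.86 = 176.48 thousand.
Denominator = 1,888.14 + 10.72 = 1,898.86 thousand.
Broad rate = 176.48 / 1,898.86 = 9.29%.

Broad underutilization rate ≈ 9.29%.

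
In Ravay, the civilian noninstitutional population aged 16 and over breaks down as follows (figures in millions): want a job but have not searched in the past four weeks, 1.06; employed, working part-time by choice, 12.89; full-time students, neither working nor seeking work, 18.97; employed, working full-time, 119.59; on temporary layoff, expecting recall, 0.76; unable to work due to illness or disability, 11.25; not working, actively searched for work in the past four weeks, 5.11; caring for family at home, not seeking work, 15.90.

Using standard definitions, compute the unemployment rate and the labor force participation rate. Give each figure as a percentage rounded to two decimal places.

Employed = 12.89 + 119.59 = 132.48 million.
Unemployed = 0.76 + 5.11 = 5.87 million (jobless and actively searching, or on temporary layoff).
Labor force = 132.48 + 5.87 = 138.35 million.
Not in labor force = 1.06 + 18.97 + 11.25 + 15.90 = 47.18 million (those not working and not actively searching are outside the labor force — including those who want a job but have given up searching).
Civilian working-age population = 138.35 + 47.18 = 185.53 million.
Unemployment rate = 5.87 / 138.35 = 4.24%.
Labor force participation rate = 138.35 / 185.53 = 74.57%.

Unemployment rate ≈ 4.24%; labor force participation rate ≈ 74.57%.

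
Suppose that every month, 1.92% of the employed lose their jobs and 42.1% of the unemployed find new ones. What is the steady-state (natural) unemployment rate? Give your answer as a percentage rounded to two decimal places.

Steady-state unemployment rate ≈ 4.36%.

At steady state the flows balance: s·E = f·U, so U/(E+U) = s/(s+f).
u* = 1.92 / (1.92 + 42.1) = 1.92 / 44.02 = 4.36%.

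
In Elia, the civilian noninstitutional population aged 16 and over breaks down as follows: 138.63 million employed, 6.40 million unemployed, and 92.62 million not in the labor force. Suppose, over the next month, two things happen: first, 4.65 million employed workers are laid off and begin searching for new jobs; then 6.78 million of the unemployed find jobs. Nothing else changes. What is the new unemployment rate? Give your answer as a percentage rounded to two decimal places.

New unemployment rate ≈ 2.94%.

Initially, labor force = 138.63 + 6.40 = 145.03 million, so u = 6.40/145.03 = 4.41%.
After the first change, employed falls and unemployed rises by 4.65; labor force unchanged → E = 133.98, U = 11.05, labor force = 145.03 million.
After the second change, unemployed falls and employed rises by 6.78; labor force unchanged → E = 140.76, U = 4.27, labor force = 145.03 million.
New unemployment rate = 4.27 / 145.03 = 2.94%.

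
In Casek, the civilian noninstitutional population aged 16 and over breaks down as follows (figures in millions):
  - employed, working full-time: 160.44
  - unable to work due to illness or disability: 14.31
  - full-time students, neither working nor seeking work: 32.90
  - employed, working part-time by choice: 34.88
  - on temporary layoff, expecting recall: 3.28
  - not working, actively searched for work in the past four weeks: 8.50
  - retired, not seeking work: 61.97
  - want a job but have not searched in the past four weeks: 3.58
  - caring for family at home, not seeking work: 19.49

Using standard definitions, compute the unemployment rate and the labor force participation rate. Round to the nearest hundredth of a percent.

Employed = 160.44 + 34.88 = 195.32 million.
Unemployed = 3.28 + 8.50 = 11.78 million (jobless and actively searching, or on temporary layoff).
Labor force = 195.32 + 11.78 = 207.10 million.
Not in labor force = 14.31 + 32.90 + 61.97 + 3.58 + 19.49 = 132.25 million (those not working and not actively searching are outside the labor force — including those who want a job but have given up searching).
Civilian working-age population = 207.10 + 132.25 = 339.35 million.
Unemployment rate = 11.78 / 207.10 = 5.69%.
Labor force participation rate = 207.10 / 339.35 = 61.03%.

Unemployment rate ≈ 5.69%; labor force participation rate ≈ 61.03%.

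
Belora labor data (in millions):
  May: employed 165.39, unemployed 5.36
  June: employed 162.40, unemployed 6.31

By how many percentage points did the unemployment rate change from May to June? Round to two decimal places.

May: labor force = 165.39 + 5.36 = 170.75; u = 5.36/170.75 = 3.14%.
June: labor force = 162.40 + 6.31 = 168.71; u = 6.31/168.71 = 3.74%.
Change = 3.74% − 3.14% = +0.60 pp.

The unemployment rate changed by +0.60 percentage points.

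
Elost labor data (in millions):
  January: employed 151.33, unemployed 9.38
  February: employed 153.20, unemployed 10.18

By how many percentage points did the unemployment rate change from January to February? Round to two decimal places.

January: labor force = 151.33 + 9.38 = 160.71; u = 9.38/160.71 = 5.84%.
February: labor force = 153.20 + 10.18 = 163.38; u = 10.18/163.38 = 6.23%.
Change = 6.23% − 5.84% = +0.39 pp.

The unemployment rate changed by +0.39 percentage points.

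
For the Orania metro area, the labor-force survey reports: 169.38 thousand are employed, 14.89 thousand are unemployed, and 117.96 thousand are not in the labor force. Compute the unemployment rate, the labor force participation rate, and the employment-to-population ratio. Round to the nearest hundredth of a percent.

Labor force = employed + unemployed = 169.38 + 14.89 = 184.27 thousand.
Working-age population = 184.27 + 117.96 = 302.23 thousand.
Unemployment rate = 14.89 / 184.27 = 8.08%.
Labor force participation rate = 184.27 / 302.23 = 60.97%.
Employment-population ratio = 169.38 / 302.23 = 56.04%.

Unemployment rate ≈ 8.08%; labor force participation rate ≈ 60.97%; employment-population ratio ≈ 56.04%.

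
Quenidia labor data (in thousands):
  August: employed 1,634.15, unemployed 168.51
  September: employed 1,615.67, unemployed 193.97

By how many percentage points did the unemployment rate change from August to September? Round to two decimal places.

The unemployment rate changed by +1.37 percentage points.

August: labor force = 1,634.15 + 168.51 = 1,802.66; u = 168.51/1,802.66 = 9.35%.
September: labor force = 1,615.67 + 193.97 = 1,809.64; u = 193.97/1,809.64 = 10.72%.
Change = 10.72% − 9.35% = +1.37 pp.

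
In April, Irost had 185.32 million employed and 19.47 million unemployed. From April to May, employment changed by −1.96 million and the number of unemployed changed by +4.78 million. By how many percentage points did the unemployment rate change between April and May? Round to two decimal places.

April: labor force = 185.32 + 19.47 = 204.79; u = 19.47/204.79 = 9.51%.
May: labor force = 183.36 + 24.25 = 207.61; u = 24.25/207.61 = 11.68%.
Change = 11.68% − 9.51% = +2.17 pp.

The unemployment rate changed by +2.17 percentage points.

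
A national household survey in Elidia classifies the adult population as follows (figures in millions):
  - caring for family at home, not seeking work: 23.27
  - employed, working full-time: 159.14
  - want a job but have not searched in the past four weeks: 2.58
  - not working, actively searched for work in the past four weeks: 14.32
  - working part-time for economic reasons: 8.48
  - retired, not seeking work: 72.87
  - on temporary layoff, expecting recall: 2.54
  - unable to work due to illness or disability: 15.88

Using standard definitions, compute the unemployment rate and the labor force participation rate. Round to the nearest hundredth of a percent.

Employed = 159.14 + 8.48 = 167.62 million (anyone who worked, including part-time for economic reasons, counts as employed).
Unemployed = 14.32 + 2.54 = 16.86 million (jobless and actively searching, or on temporary layoff).
Labor force = 167.62 + 16.86 = 184.48 million.
Not in labor force = 23.27 + 2.58 + 72.87 + 15.88 = 114.60 million (those not working and not actively searching are outside the labor force — including those who want a job but have given up searching).
Civilian working-age population = 184.48 + 114.60 = 299.08 million.
Unemployment rate = 16.86 / 184.48 = 9.14%.
Labor force participation rate = 184.48 / 299.08 = 61.68%.

Unemployment rate ≈ 9.14%; labor force participation rate ≈ 61.68%.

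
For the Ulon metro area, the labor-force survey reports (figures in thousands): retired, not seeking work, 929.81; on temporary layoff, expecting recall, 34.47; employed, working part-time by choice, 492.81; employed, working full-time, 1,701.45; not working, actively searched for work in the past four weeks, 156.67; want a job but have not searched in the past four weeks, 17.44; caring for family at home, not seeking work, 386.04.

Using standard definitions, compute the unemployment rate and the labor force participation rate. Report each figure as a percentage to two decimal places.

Unemployment rate ≈ 8.01%; labor force participation rate ≈ 64.15%.

Employed = 492.81 + 1,701.45 = 2,194.26 thousand.
Unemployed = 34.47 + 156.67 = 191.14 thousand (jobless and actively searching, or on temporary layoff).
Labor force = 2,194.26 + 191.14 = 2,385.40 thousand.
Not in labor force = 929.81 + 17.44 + 386.04 = 1,333.29 thousand (those not working and not actively searching are outside the labor force — including those who want a job but have given up searching).
Civilian working-age population = 2,385.40 + 1,333.29 = 3,718.69 thousand.
Unemployment rate = 191.14 / 2,385.40 = 8.01%.
Labor force participation rate = 2,385.40 / 3,718.69 = 64.15%.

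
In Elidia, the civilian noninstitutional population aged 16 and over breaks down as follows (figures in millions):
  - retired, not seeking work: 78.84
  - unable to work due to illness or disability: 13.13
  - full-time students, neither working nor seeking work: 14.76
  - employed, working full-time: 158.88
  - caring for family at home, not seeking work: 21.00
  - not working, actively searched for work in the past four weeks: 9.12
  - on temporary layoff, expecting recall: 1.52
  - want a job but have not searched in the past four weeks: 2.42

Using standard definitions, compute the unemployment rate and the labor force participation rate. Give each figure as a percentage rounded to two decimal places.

Unemployment rate ≈ 6.28%; labor force participation rate ≈ 56.57%.

Employed = 158.88 million.
Unemployed = 9.12 + 1.52 = 10.64 million (jobless and actively searching, or on temporary layoff).
Labor force = 158.88 + 10.64 = 169.52 million.
Not in labor force = 78.84 + 13.13 + 14.76 + 21.00 + 2.42 = 130.15 million (those not working and not actively searching are outside the labor force — including those who want a job but have given up searching).
Civilian working-age population = 169.52 + 130.15 = 299.67 million.
Unemployment rate = 10.64 / 169.52 = 6.28%.
Labor force participation rate = 169.52 / 299.67 = 56.57%.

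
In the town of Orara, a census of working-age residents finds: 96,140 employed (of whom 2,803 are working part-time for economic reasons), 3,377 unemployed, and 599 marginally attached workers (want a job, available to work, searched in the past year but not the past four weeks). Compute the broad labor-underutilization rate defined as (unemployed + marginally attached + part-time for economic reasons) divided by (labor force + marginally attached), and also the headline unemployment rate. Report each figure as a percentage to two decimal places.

Broad underutilization rate ≈ 6.77%; headline unemployment rate ≈ 3.39%.

Labor force = 96,140 + 3,377 = 99,517.
Numerator = 3,377 + 599 + 2,803 = 6,779.
Denominator = 99,517 + 599 = 100,116.
Broad rate = 6,779 / 100,116 = 6.77%.
Headline unemployment rate = 3,377 / 99,517 = 3.39%.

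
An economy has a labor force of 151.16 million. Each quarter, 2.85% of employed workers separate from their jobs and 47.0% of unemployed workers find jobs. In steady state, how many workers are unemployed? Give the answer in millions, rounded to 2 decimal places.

About 8.64 million are unemployed in steady state.

Steady-state unemployment rate u* = s/(s+f) = 2.85/(2.85+47.0) = 0.057172.
Unemployed = u* × labor force = 0.057172 × 151.16 ≈ 8.64 million.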